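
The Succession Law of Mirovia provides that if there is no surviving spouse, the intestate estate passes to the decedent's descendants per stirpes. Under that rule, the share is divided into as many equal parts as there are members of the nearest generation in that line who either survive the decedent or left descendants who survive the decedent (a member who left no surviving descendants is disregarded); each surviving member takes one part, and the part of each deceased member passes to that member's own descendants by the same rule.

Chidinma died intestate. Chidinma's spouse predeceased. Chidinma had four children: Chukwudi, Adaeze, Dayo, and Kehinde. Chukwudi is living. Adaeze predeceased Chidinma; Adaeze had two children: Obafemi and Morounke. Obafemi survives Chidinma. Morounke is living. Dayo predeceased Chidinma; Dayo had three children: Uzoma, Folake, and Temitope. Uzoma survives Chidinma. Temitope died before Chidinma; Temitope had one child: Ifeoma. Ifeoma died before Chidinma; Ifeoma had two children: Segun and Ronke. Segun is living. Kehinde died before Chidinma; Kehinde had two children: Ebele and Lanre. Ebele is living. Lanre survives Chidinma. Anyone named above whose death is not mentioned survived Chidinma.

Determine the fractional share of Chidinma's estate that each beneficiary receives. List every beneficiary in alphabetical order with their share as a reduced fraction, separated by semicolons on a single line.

There is no surviving spouse, so the entire estate passes to Chidinma's descendants per stirpes.
The estate is divided into 4 equal shares of 1/4 among Chukwudi, Adaeze, Dayo, Kehinde.
Chukwudi is living and takes 1/4.
Adaeze predeceased; the 1/4 allotted to Adaeze's branch passes to Adaeze's issue by representation.
The 1/4 is divided into 2 equal shares of 1/8 among Obafemi, Morounke.
Obafemi is living and takes 1/8.
Morounke is living and takes 1/8.
Dayo predeceased; the 1/4 allotted to Dayo's branch passes to Dayo's issue by representation.
The 1/4 is divided into 3 equal shares of 1/12 among Uzoma, Folake, Temitope.
Uzoma is living and takes 1/12.
Folake is living and takes 1/12.
Temitope predeceased; the 1/12 allotted to Temitope's branch passes to Temitope's issue by representation.
Ifeoma's line is the sole branch at this level, so the full 1/12 passes to Ifeoma's issue by representation.
The 1/12 is divided into 2 equal shares of 1/24 among Segun, Ronke.
Segun is living and takes 1/24.
Ronke is living and takes 1/24.
Kehinde predeceased; the 1/4 allotted to Kehinde's branch passes to Kehinde's issue by representation.
The 1/4 is divided into 2 equal shares of 1/8 among Ebele, Lanre.
Ebele is living and takes 1/8.
Lanre is living and takes 1/8.

Chukwudi 1/4; Ebele 1/8; Folake 1/12; Lanre 1/8; Morounke 1/8; Obafemi 1/8; Ronke 1/24; Segun 1/24; Uzoma 1/12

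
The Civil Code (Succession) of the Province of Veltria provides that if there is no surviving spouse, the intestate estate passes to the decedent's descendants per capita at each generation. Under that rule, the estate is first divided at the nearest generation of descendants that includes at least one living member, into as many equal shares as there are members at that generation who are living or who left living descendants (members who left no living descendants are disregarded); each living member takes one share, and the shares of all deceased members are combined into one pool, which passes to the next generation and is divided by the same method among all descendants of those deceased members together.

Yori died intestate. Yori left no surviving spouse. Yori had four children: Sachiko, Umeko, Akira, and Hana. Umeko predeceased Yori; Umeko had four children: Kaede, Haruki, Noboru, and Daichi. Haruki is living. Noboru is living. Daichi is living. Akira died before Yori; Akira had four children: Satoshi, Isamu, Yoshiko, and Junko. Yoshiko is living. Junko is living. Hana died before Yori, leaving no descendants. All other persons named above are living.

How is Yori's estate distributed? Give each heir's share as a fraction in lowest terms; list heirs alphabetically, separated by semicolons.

Daichi 1/12; Haruki 1/12; Isamu 1/12; Junko 1/12; Kaede 1/12; Noboru 1/12; Sachiko 1/3; Satoshi 1/12; Yoshiko 1/12

There is no surviving spouse, so the entire estate passes to Yori's descendants per capita at each generation.
At generation 1 (Sachiko, Umeko, Akira) there are 3 shares of (1)/3 = 1/3 each.
Living: Sachiko — each takes 1/3.
Deceased: Umeko and Akira. Their combined 2/3 is pooled and carried to generation 2.
At generation 2 (Kaede, Haruki, Noboru, Daichi, Satoshi, Isamu, Yoshiko, Junko) there are 8 shares of (2/3)/8 = 1/12 each.
Living: Kaede, Haruki, Noboru, Daichi, Satoshi, Isamu, Yoshiko, and Junko — each takes 1/12.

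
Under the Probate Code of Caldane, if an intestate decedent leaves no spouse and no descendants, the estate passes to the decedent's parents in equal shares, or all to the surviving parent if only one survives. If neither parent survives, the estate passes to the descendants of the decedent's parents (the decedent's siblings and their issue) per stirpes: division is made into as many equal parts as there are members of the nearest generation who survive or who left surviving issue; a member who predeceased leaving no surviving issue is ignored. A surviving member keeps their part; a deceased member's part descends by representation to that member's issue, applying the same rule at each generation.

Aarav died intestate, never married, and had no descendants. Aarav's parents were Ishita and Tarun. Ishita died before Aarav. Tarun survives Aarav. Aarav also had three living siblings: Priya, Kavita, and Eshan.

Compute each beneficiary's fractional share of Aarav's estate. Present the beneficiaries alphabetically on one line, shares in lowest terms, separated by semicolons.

Tarun 1

Only one parent, Tarun, survives, so Tarun takes the entire estate. The siblings take nothing because a surviving parent has priority.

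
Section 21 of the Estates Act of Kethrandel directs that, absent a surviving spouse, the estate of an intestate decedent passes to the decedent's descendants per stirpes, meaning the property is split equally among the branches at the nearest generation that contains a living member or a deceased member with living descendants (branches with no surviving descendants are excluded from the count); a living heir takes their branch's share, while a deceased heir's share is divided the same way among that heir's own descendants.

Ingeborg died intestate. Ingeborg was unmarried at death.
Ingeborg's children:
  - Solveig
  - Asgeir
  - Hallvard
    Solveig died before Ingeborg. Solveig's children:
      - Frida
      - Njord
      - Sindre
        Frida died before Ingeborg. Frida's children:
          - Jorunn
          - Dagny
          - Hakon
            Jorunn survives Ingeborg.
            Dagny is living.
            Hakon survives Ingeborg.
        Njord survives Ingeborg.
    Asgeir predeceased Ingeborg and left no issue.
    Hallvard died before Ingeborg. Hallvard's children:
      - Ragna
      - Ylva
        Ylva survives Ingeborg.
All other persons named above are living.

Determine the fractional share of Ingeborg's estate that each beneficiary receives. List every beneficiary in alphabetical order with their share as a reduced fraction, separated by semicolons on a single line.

There is no surviving spouse, so the entire estate passes to Ingeborg's descendants per stirpes.
Asgeir left no surviving issue, so that branch lapses and is disregarded.
The estate is divided into 2 equal shares of 1/2 among Solveig, Hallvard.
Solveig predeceased; the 1/2 allotted to Solveig's branch passes to Solveig's issue by representation.
The 1/2 is divided into 3 equal shares of 1/6 among Frida, Njord, Sindre.
Frida predeceased; the 1/6 allotted to Frida's branch passes to Frida's issue by representation.
The 1/6 is divided into 3 equal shares of 1/18 among Jorunn, Dagny, Hakon.
Jorunn is living and takes 1/18.
Dagny is living and takes 1/18.
Hakon is living and takes 1/18.
Njord is living and takes 1/6.
Sindre is living and takes 1/6.
Hallvard predeceased; the 1/2 allotted to Hallvard's branch passes to Hallvard's issue by representation.
The 1/2 is divided into 2 equal shares of 1/4 among Ragna, Ylva.
Ragna is living and takes 1/4.
Ylva is living and takes 1/4.

Dagny 1/18; Hakon 1/18; Jorunn 1/18; Njord 1/6; Ragna 1/4; Sindre 1/6; Ylva 1/4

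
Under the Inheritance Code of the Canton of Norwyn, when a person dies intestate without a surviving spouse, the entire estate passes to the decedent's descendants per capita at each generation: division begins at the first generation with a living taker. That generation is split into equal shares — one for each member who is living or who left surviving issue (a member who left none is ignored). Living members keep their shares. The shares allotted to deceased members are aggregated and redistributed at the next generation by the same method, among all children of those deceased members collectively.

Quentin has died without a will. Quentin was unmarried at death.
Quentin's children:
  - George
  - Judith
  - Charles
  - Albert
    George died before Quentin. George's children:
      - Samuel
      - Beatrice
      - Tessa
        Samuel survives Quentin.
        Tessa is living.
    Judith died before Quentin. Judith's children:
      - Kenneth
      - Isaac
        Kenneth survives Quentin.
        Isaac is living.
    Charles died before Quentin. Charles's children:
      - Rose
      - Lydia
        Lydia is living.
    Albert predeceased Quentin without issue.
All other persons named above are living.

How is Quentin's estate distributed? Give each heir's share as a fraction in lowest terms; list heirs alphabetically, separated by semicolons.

There is no surviving spouse, so the entire estate passes to Quentin's descendants per capita at each generation.
No one at generation 1 (George, Judith, Charles) is living; moving to the next generation.
At generation 2 (Samuel, Beatrice, Tessa, Kenneth, Isaac, Rose, Lydia) there are 7 shares of (1)/7 = 1/7 each.
Living: Samuel, Beatrice, Tessa, Kenneth, Isaac, Rose, and Lydia — each takes 1/7.

Beatrice 1/7; Isaac 1/7; Kenneth 1/7; Lydia 1/7; Rose 1/7; Samuel 1/7; Tessa 1/7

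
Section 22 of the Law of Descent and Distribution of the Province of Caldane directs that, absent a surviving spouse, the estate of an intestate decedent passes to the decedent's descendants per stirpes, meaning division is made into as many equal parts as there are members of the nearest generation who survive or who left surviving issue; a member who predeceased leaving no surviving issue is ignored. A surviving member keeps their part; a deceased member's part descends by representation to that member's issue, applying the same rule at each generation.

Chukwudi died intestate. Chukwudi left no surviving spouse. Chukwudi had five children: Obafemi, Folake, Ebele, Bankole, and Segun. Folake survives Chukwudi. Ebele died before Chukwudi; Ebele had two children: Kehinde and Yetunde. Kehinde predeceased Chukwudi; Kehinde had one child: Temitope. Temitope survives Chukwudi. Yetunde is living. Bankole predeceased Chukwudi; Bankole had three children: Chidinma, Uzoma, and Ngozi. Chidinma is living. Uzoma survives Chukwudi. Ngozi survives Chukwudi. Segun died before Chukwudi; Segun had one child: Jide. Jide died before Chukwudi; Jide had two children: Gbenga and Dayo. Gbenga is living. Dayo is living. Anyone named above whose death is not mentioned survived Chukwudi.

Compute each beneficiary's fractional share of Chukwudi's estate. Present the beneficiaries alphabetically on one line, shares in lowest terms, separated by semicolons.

Chidinma 1/15; Dayo 1/10; Folake 1/5; Gbenga 1/10; Ngozi 1/15; Obafemi 1/5; Temitope 1/10; Uzoma 1/15; Yetunde 1/10

There is no surviving spouse, so the entire estate passes to Chukwudi's descendants per stirpes.
The estate is divided into 5 equal shares of 1/5 among Obafemi, Folake, Ebele, Bankole, Segun.
Obafemi is living and takes 1/5.
Folake is living and takes 1/5.
Ebele predeceased; the 1/5 allotted to Ebele's branch passes to Ebele's issue by representation.
The 1/5 is divided into 2 equal shares of 1/10 among Kehinde, Yetunde.
Kehinde predeceased; the 1/10 allotted to Kehinde's branch passes to Kehinde's issue by representation.
Temitope is the sole taker at this level and receives the full 1/10.
Yetunde is living and takes 1/10.
Bankole predeceased; the 1/5 allotted to Bankole's branch passes to Bankole's issue by representation.
The 1/5 is divided into 3 equal shares of 1/15 among Chidinma, Uzoma, Ngozi.
Chidinma is living and takes 1/15.
Uzoma is living and takes 1/15.
Ngozi is living and takes 1/15.
Segun predeceased; the 1/5 allotted to Segun's branch passes to Segun's issue by representation.
Jide's line is the sole branch at this level, so the full 1/5 passes to Jide's issue by representation.
The 1/5 is divided into 2 equal shares of 1/10 among Gbenga, Dayo.
Gbenga is living and takes 1/10.
Dayo is living and takes 1/10.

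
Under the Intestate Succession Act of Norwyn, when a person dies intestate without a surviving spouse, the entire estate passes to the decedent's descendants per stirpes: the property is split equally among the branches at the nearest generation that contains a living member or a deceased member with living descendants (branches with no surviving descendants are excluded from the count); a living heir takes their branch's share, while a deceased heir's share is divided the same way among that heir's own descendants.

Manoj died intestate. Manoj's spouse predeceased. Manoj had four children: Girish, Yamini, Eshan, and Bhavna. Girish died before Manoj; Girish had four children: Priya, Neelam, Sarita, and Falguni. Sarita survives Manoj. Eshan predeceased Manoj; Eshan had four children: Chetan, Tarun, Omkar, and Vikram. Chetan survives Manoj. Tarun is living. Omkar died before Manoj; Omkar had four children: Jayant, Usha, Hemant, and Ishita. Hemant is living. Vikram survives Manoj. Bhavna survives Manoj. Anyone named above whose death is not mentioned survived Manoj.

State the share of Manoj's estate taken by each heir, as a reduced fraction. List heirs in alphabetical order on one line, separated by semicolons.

There is no surviving spouse, so the entire estate passes to Manoj's descendants per stirpes.
The estate is divided into 4 equal shares of 1/4 among Girish, Yamini, Eshan, Bhavna.
Girish predeceased; the 1/4 allotted to Girish's branch passes to Girish's issue by representation.
The 1/4 is divided into 4 equal shares of 1/16 among Priya, Neelam, Sarita, Falguni.
Priya is living and takes 1/16.
Neelam is living and takes 1/16.
Sarita is living and takes 1/16.
Falguni is living and takes 1/16.
Yamini is living and takes 1/4.
Eshan predeceased; the 1/4 allotted to Eshan's branch passes to Eshan's issue by representation.
The 1/4 is divided into 4 equal shares of 1/16 among Chetan, Tarun, Omkar, Vikram.
Chetan is living and takes 1/16.
Tarun is living and takes 1/16.
Omkar predeceased; the 1/16 allotted to Omkar's branch passes to Omkar's issue by representation.
The 1/16 is divided into 4 equal shares of 1/64 among Jayant, Usha, Hemant, Ishita.
Jayant is living and takes 1/64.
Usha is living and takes 1/64.
Hemant is living and takes 1/64.
Ishita is living and takes 1/64.
Vikram is living and takes 1/16.
Bhavna is living and takes 1/4.

Bhavna 1/4; Chetan 1/16; Falguni 1/16; Hemant 1/64; Ishita 1/64; Jayant 1/64; Neelam 1/16; Priya 1/16; Sarita 1/16; Tarun 1/16; Usha 1/64; Vikram 1/16; Yamini 1/4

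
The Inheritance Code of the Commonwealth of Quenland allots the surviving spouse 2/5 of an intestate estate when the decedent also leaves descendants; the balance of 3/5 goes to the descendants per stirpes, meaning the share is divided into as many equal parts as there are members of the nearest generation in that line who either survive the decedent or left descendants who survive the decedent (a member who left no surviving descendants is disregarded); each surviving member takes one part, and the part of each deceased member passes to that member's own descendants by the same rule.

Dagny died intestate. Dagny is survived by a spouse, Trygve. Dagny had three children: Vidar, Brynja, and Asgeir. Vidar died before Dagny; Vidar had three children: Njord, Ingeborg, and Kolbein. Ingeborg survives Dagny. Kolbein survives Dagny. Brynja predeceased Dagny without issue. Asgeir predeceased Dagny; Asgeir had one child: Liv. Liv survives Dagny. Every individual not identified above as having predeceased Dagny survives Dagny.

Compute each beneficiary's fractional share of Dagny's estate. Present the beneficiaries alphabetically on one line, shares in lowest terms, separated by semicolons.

Ingeborg 1/10; Kolbein 1/10; Liv 3/10; Njord 1/10; Trygve 2/5

Trygve, as surviving spouse, takes 2/5.
The remaining 3/5 passes to Dagny's descendants per stirpes.
Brynja left no surviving issue, so that branch lapses and is disregarded.
The 3/5 is divided into 2 equal shares of 3/10 among Vidar, Asgeir.
Vidar predeceased; the 3/10 allotted to Vidar's branch passes to Vidar's issue by representation.
The 3/10 is divided into 3 equal shares of 1/10 among Njord, Ingeborg, Kolbein.
Njord is living and takes 1/10.
Ingeborg is living and takes 1/10.
Kolbein is living and takes 1/10.
Asgeir predeceased; the 3/10 allotted to Asgeir's branch passes to Asgeir's issue by representation.
Liv is the sole taker at this level and receives the full 3/10.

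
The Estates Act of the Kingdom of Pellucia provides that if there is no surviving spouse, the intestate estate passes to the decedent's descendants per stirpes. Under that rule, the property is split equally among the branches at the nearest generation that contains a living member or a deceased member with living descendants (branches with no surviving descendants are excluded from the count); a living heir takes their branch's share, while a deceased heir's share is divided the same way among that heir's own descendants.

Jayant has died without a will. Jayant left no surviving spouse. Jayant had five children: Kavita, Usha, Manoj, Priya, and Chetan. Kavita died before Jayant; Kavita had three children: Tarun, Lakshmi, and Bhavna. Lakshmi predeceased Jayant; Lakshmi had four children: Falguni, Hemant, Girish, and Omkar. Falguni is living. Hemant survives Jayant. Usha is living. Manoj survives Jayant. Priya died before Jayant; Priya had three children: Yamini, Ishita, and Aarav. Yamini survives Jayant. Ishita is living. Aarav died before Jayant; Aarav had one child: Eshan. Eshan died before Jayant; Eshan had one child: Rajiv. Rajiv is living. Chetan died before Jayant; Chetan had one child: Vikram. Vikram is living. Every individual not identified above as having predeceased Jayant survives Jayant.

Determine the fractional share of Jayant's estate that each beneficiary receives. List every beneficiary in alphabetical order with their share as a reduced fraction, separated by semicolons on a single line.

There is no surviving spouse, so the entire estate passes to Jayant's descendants per stirpes.
The estate is divided into 5 equal shares of 1/5 among Kavita, Usha, Manoj, Priya, Chetan.
Kavita predeceased; the 1/5 allotted to Kavita's branch passes to Kavita's issue by representation.
The 1/5 is divided into 3 equal shares of 1/15 among Tarun, Lakshmi, Bhavna.
Tarun is living and takes 1/15.
Lakshmi predeceased; the 1/15 allotted to Lakshmi's branch passes to Lakshmi's issue by representation.
The 1/15 is divided into 4 equal shares of 1/60 among Falguni, Hemant, Girish, Omkar.
Falguni is living and takes 1/60.
Hemant is living and takes 1/60.
Girish is living and takes 1/60.
Omkar is living and takes 1/60.
Bhavna is living and takes 1/15.
Usha is living and takes 1/5.
Manoj is living and takes 1/5.
Priya predeceased; the 1/5 allotted to Priya's branch passes to Priya's issue by representation.
The 1/5 is divided into 3 equal shares of 1/15 among Yamini, Ishita, Aarav.
Yamini is living and takes 1/15.
Ishita is living and takes 1/15.
Aarav predeceased; the 1/15 allotted to Aarav's branch passes to Aarav's issue by representation.
Eshan's line is the sole branch at this level, so the full 1/15 passes to Eshan's issue by representation.
Rajiv is the sole taker at this level and receives the full 1/15.
Chetan predeceased; the 1/5 allotted to Chetan's branch passes to Chetan's issue by representation.
Vikram is the sole taker at this level and receives the full 1/5.

Bhavna 1/15; Falguni 1/60; Girish 1/60; Hemant 1/60; Ishita 1/15; Manoj 1/5; Omkar 1/60; Rajiv 1/15; Tarun 1/15; Usha 1/5; Vikram 1/5; Yamini 1/15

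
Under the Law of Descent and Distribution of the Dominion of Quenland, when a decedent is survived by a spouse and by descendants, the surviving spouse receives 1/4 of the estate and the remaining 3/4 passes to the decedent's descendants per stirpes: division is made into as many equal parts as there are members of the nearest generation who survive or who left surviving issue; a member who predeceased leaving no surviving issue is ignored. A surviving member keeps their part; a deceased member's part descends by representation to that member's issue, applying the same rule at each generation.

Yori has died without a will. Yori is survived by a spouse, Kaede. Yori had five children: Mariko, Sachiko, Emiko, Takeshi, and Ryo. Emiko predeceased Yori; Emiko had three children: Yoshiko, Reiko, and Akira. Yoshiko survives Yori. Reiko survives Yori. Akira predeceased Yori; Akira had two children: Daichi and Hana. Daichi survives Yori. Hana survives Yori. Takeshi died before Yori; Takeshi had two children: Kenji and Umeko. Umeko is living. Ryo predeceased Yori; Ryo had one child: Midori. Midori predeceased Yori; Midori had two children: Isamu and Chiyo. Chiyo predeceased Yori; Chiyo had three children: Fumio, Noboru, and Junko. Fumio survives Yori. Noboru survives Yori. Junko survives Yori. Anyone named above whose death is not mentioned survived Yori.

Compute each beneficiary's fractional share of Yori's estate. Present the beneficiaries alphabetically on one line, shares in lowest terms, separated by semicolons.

Daichi 1/40; Fumio 1/40; Hana 1/40; Isamu 3/40; Junko 1/40; Kaede 1/4; Kenji 3/40; Mariko 3/20; Noboru 1/40; Reiko 1/20; Sachiko 3/20; Umeko 3/40; Yoshiko 1/20

Kaede, as surviving spouse, takes 1/4.
The remaining 3/4 passes to Yori's descendants per stirpes.
The 3/4 is divided into 5 equal shares of 3/20 among Mariko, Sachiko, Emiko, Takeshi, Ryo.
Mariko is living and takes 3/20.
Sachiko is living and takes 3/20.
Emiko predeceased; the 3/20 allotted to Emiko's branch passes to Emiko's issue by representation.
The 3/20 is divided into 3 equal shares of 1/20 among Yoshiko, Reiko, Akira.
Yoshiko is living and takes 1/20.
Reiko is living and takes 1/20.
Akira predeceased; the 1/20 allotted to Akira's branch passes to Akira's issue by representation.
The 1/20 is divided into 2 equal shares of 1/40 among Daichi, Hana.
Daichi is living and takes 1/40.
Hana is living and takes 1/40.
Takeshi predeceased; the 3/20 allotted to Takeshi's branch passes to Takeshi's issue by representation.
The 3/20 is divided into 2 equal shares of 3/40 among Kenji, Umeko.
Kenji is living and takes 3/40.
Umeko is living and takes 3/40.
Ryo predeceased; the 3/20 allotted to Ryo's branch passes to Ryo's issue by representation.
Midori's line is the sole branch at this level, so the full 3/20 passes to Midori's issue by representation.
The 3/20 is divided into 2 equal shares of 3/40 among Isamu, Chiyo.
Isamu is living and takes 3/40.
Chiyo predeceased; the 3/40 allotted to Chiyo's branch passes to Chiyo's issue by representation.
The 3/40 is divided into 3 equal shares of 1/40 among Fumio, Noboru, Junko.
Fumio is living and takes 1/40.
Noboru is living and takes 1/40.
Junko is living and takes 1/40.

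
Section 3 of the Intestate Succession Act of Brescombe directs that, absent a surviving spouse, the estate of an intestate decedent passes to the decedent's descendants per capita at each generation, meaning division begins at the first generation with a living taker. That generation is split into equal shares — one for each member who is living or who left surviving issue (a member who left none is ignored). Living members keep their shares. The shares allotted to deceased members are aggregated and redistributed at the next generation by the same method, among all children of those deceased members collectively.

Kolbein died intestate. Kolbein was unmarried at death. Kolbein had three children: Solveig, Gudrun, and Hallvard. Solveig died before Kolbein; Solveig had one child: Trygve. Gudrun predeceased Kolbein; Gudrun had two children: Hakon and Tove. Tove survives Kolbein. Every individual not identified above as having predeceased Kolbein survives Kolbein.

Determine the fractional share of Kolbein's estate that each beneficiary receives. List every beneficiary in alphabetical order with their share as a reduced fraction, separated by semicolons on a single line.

Hakon 2/9; Hallvard 1/3; Tove 2/9; Trygve 2/9

There is no surviving spouse, so the entire estate passes to Kolbein's descendants per capita at each generation.
At generation 1 (Solveig, Gudrun, Hallvard) there are 3 shares of (1)/3 = 1/3 each.
Living: Hallvard — each takes 1/3.
Deceased: Solveig and Gudrun. Their combined 2/3 is pooled and carried to generation 2.
At generation 2 (Trygve, Hakon, Tove) there are 3 shares of (2/3)/3 = 2/9 each.
Living: Trygve, Hakon, and Tove — each takes 2/9.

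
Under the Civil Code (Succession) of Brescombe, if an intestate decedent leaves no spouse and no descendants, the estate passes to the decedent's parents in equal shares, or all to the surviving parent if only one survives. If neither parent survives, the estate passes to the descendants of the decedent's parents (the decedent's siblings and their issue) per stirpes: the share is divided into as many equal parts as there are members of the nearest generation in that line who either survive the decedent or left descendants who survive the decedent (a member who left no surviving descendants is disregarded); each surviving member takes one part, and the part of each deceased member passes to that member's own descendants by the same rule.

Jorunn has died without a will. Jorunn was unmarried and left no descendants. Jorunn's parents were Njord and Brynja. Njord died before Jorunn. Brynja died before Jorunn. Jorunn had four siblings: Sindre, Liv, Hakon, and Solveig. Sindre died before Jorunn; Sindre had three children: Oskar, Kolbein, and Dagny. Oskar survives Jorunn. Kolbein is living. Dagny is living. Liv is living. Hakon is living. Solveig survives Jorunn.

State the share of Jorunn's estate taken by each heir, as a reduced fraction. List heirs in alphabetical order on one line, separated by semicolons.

Dagny 1/12; Hakon 1/4; Kolbein 1/12; Liv 1/4; Oskar 1/12; Solveig 1/4

Neither parent survives and there are no descendants, so the estate passes to Jorunn's siblings and their issue per stirpes.
The estate is divided into 4 equal shares of 1/4 among Sindre, Liv, Hakon, Solveig.
Sindre predeceased; the 1/4 allotted to Sindre's branch passes to Sindre's issue by representation.
The 1/4 is divided into 3 equal shares of 1/12 among Oskar, Kolbein, Dagny.
Oskar is living and takes 1/12.
Kolbein is living and takes 1/12.
Dagny is living and takes 1/12.
Liv is living and takes 1/4.
Hakon is living and takes 1/4.
Solveig is living and takes 1/4.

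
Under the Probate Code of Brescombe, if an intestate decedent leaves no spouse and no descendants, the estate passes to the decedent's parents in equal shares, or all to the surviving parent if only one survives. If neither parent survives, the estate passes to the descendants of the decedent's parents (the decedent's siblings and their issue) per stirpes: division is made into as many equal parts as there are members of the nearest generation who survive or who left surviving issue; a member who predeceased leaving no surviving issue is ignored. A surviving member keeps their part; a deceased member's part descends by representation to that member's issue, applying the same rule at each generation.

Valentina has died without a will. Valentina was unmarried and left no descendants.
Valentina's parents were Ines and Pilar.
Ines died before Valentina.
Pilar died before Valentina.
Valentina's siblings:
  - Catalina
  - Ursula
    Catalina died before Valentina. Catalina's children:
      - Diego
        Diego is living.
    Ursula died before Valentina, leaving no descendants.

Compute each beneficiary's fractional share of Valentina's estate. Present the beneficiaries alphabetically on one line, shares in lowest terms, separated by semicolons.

Diego 1

Neither parent survives and there are no descendants, so the estate passes to Valentina's siblings and their issue per stirpes.
Ursula left no surviving issue, so that branch lapses and is disregarded.
Catalina's line is the sole branch at this level, so the full 1 passes to Catalina's issue by representation.
Diego is the sole taker at this level and receives the full 1.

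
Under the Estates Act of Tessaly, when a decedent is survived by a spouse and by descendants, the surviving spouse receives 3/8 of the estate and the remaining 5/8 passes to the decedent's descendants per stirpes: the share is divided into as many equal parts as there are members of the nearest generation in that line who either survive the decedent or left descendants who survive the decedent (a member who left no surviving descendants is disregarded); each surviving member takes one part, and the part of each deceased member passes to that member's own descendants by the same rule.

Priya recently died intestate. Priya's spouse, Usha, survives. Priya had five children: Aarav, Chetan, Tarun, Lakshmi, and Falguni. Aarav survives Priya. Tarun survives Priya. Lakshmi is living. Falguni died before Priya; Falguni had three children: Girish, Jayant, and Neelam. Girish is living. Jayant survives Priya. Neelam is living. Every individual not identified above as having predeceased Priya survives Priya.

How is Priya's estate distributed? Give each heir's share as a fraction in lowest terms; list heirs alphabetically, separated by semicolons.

Usha, as surviving spouse, takes 3/8.
The remaining 5/8 passes to Priya's descendants per stirpes.
The 5/8 is divided into 5 equal shares of 1/8 among Aarav, Chetan, Tarun, Lakshmi, Falguni.
Aarav is living and takes 1/8.
Chetan is living and takes 1/8.
Tarun is living and takes 1/8.
Lakshmi is living and takes 1/8.
Falguni predeceased; the 1/8 allotted to Falguni's branch passes to Falguni's issue by representation.
The 1/8 is divided into 3 equal shares of 1/24 among Girish, Jayant, Neelam.
Girish is living and takes 1/24.
Jayant is living and takes 1/24.
Neelam is living and takes 1/24.

Aarav 1/8; Chetan 1/8; Girish 1/24; Jayant 1/24; Lakshmi 1/8; Neelam 1/24; Tarun 1/8; Usha 3/8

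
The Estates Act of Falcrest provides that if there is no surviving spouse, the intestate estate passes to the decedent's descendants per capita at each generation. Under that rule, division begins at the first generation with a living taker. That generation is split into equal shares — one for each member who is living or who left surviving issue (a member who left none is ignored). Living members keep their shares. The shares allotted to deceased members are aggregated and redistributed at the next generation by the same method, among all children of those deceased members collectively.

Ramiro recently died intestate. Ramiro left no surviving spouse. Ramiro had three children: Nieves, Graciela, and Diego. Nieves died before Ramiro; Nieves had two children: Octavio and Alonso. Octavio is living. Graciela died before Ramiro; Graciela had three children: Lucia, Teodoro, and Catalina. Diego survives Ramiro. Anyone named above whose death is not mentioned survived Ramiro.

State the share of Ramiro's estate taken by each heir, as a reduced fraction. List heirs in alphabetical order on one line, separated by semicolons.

Alonso 2/15; Catalina 2/15; Diego 1/3; Lucia 2/15; Octavio 2/15; Teodoro 2/15

There is no surviving spouse, so the entire estate passes to Ramiro's descendants per capita at each generation.
At generation 1 (Nieves, Graciela, Diego) there are 3 shares of (1)/3 = 1/3 each.
Living: Diego — each takes 1/3.
Deceased: Nieves and Graciela. Their combined 2/3 is pooled and carried to generation 2.
At generation 2 (Octavio, Alonso, Lucia, Teodoro, Catalina) there are 5 shares of (2/3)/5 = 2/15 each.
Living: Octavio, Alonso, Lucia, Teodoro, and Catalina — each takes 2/15.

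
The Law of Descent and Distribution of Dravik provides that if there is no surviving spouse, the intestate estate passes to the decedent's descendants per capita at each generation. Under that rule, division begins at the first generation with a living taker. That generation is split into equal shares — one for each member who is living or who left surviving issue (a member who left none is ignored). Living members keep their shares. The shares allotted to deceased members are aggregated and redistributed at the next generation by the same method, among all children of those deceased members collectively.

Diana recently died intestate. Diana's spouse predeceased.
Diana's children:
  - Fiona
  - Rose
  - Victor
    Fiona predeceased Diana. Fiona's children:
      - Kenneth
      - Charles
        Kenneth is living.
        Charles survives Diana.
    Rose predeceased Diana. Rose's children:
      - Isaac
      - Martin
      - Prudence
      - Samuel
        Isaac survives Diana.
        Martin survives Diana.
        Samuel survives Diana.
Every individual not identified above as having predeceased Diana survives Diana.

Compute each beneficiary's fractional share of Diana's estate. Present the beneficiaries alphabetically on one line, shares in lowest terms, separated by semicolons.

Charles 1/9; Isaac 1/9; Kenneth 1/9; Martin 1/9; Prudence 1/9; Samuel 1/9; Victor 1/3

There is no surviving spouse, so the entire estate passes to Diana's descendants per capita at each generation.
At generation 1 (Fiona, Rose, Victor) there are 3 shares of (1)/3 = 1/3 each.
Living: Victor — each takes 1/3.
Deceased: Fiona and Rose. Their combined 2/3 is pooled and carried to generation 2.
At generation 2 (Kenneth, Charles, Isaac, Martin, Prudence, Samuel) there are 6 shares of (2/3)/6 = 1/9 each.
Living: Kenneth, Charles, Isaac, Martin, Prudence, and Samuel — each takes 1/9.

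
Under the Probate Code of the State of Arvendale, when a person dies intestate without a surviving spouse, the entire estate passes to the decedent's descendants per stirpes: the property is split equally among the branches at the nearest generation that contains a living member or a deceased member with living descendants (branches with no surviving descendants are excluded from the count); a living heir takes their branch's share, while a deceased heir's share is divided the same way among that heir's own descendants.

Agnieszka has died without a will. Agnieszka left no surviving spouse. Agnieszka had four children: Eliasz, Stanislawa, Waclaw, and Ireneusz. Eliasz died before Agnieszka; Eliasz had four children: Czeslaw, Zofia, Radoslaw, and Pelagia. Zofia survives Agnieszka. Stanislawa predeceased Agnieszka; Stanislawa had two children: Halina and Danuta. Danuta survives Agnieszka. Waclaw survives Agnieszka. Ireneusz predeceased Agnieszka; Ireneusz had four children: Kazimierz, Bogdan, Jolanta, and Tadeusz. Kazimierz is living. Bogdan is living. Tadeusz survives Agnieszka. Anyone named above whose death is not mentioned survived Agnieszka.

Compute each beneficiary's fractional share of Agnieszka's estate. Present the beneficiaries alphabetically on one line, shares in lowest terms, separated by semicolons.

There is no surviving spouse, so the entire estate passes to Agnieszka's descendants per stirpes.
The estate is divided into 4 equal shares of 1/4 among Eliasz, Stanislawa, Waclaw, Ireneusz.
Eliasz predeceased; the 1/4 allotted to Eliasz's branch passes to Eliasz's issue by representation.
The 1/4 is divided into 4 equal shares of 1/16 among Czeslaw, Zofia, Radoslaw, Pelagia.
Czeslaw is living and takes 1/16.
Zofia is living and takes 1/16.
Radoslaw is living and takes 1/16.
Pelagia is living and takes 1/16.
Stanislawa predeceased; the 1/4 allotted to Stanislawa's branch passes to Stanislawa's issue by representation.
The 1/4 is divided into 2 equal shares of 1/8 among Halina, Danuta.
Halina is living and takes 1/8.
Danuta is living and takes 1/8.
Waclaw is living and takes 1/4.
Ireneusz predeceased; the 1/4 allotted to Ireneusz's branch passes to Ireneusz's issue by representation.
The 1/4 is divided into 4 equal shares of 1/16 among Kazimierz, Bogdan, Jolanta, Tadeusz.
Kazimierz is living and takes 1/16.
Bogdan is living and takes 1/16.
Jolanta is living and takes 1/16.
Tadeusz is living and takes 1/16.

Bogdan 1/16; Czeslaw 1/16; Danuta 1/8; Halina 1/8; Jolanta 1/16; Kazimierz 1/16; Pelagia 1/16; Radoslaw 1/16; Tadeusz 1/16; Waclaw 1/4; Zofia 1/16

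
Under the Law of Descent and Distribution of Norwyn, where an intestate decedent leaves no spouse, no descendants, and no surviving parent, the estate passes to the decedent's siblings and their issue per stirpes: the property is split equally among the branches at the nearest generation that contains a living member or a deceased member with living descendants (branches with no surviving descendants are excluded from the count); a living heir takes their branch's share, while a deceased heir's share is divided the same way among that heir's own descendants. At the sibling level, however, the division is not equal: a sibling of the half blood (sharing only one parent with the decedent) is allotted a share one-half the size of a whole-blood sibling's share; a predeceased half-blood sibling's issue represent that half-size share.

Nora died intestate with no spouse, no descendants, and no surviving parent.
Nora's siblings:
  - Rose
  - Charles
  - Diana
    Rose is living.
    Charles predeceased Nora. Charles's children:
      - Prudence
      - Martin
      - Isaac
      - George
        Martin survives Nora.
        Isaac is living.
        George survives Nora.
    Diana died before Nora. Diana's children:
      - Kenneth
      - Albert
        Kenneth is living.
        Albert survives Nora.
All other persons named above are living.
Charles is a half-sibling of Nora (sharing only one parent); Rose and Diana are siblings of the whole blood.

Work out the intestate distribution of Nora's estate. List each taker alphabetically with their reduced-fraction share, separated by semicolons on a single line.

No spouse, descendants, or parent survives, so the estate passes to Nora's siblings per stirpes.
Half-blood siblings count for one-half the weight of whole-blood siblings at the initial division.
Dividing 1 in proportion to weights (total weight 5/2): Rose (weight 1) → 2/5; Charles (weight 1/2) → 1/5; Diana (weight 1) → 2/5.
Rose is living and takes 2/5.
Charles predeceased; the 1/5 allotted to Charles's branch passes to Charles's issue by representation.
The 1/5 is divided into 4 equal shares of 1/20 among Prudence, Martin, Isaac, George.
Prudence is living and takes 1/20.
Martin is living and takes 1/20.
Isaac is living and takes 1/20.
George is living and takes 1/20.
Diana predeceased; the 2/5 allotted to Diana's branch passes to Diana's issue by representation.
The 2/5 is divided into 2 equal shares of 1/5 among Kenneth, Albert.
Kenneth is living and takes 1/5.
Albert is living and takes 1/5.

Albert 1/5; George 1/20; Isaac 1/20; Kenneth 1/5; Martin 1/20; Prudence 1/20; Rose 2/5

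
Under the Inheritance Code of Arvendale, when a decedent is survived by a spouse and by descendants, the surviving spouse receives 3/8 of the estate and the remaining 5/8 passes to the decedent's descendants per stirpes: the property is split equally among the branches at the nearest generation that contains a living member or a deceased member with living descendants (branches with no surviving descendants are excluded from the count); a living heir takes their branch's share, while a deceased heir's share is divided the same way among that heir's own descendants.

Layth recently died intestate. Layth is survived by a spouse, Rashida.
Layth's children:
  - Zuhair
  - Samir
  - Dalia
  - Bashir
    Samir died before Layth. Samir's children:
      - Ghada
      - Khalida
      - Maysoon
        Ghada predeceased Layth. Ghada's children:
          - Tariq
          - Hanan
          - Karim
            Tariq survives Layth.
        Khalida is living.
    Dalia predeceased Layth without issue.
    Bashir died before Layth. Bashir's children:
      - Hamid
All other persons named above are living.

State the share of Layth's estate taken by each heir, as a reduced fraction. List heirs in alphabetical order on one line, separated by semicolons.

Rashida, as surviving spouse, takes 3/8.
The remaining 5/8 passes to Layth's descendants per stirpes.
Dalia left no surviving issue, so that branch lapses and is disregarded.
The 5/8 is divided into 3 equal shares of 5/24 among Zuhair, Samir, Bashir.
Zuhair is living and takes 5/24.
Samir predeceased; the 5/24 allotted to Samir's branch passes to Samir's issue by representation.
The 5/24 is divided into 3 equal shares of 5/72 among Ghada, Khalida, Maysoon.
Ghada predeceased; the 5/72 allotted to Ghada's branch passes to Ghada's issue by representation.
The 5/72 is divided into 3 equal shares of 5/216 among Tariq, Hanan, Karim.
Tariq is living and takes 5/216.
Hanan is living and takes 5/216.
Karim is living and takes 5/216.
Khalida is living and takes 5/72.
Maysoon is living and takes 5/72.
Bashir predeceased; the 5/24 allotted to Bashir's branch passes to Bashir's issue by representation.
Hamid is the sole taker at this level and receives the full 5/24.

Hamid 5/24; Hanan 5/216; Karim 5/216; Khalida 5/72; Maysoon 5/72; Rashida 3/8; Tariq 5/216; Zuhair 5/24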